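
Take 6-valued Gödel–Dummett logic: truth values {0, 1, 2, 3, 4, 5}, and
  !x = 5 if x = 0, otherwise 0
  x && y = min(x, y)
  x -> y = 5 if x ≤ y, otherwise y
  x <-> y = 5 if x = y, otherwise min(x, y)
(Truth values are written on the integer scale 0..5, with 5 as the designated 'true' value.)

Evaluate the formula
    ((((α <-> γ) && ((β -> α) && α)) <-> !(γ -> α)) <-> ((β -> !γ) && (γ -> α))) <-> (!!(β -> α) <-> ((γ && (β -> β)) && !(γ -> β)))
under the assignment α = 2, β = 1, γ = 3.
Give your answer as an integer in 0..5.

α <-> γ = 2 <-> 3 = 2
β -> α = 1 -> 2 = 5
(β -> α) && α = 5 && 2 = 2
(α <-> γ) && ((β -> α) && α) = 2 && 2 = 2
γ -> α = 3 -> 2 = 2
!(γ -> α) = !2 = 0
((α <-> γ) && ((β -> α) && α)) <-> !(γ -> α) = 2 <-> 0 = 0
!γ = !3 = 0
β -> !γ = 1 -> 0 = 0
γ -> α = 3 -> 2 = 2
(β -> !γ) && (γ -> α) = 0 && 2 = 0
(((α <-> γ) && ((β -> α) && α)) <-> !(γ -> α)) <-> ((β -> !γ) && (γ -> α)) = 0 <-> 0 = 5
β -> α = 1 -> 2 = 5
!(β -> α) = !5 = 0
!!(β -> α) = !0 = 5
β -> β = 1 -> 1 = 5
γ && (β -> β) = 3 && 5 = 3
γ -> β = 3 -> 1 = 1
!(γ -> β) = !1 = 0
(γ && (β -> β)) && !(γ -> β) = 3 && 0 = 0
!!(β -> α) <-> ((γ && (β -> β)) && !(γ -> β)) = 5 <-> 0 = 0
((((α <-> γ) && ((β -> α) && α)) <-> !(γ -> α)) <-> ((β -> !γ) && (γ -> α))) <-> (!!(β -> α) <-> ((γ && (β -> β)) && !(γ -> β))) = 5 <-> 0 = 0

0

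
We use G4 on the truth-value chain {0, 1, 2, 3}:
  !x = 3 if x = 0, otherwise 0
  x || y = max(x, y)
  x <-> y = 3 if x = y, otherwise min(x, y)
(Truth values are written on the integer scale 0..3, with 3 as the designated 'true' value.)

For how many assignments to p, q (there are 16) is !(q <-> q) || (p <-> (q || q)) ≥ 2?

p = 0, q = 0 ↦ 3  ≥
p = 0, q = 1 ↦ 0  <
p = 0, q = 2 ↦ 0  <
p = 0, q = 3 ↦ 0  <
p = 1, q = 0 ↦ 0  <
p = 1, q = 1 ↦ 3  ≥
p = 1, q = 2 ↦ 1  <
p = 1, q = 3 ↦ 1  <
p = 2, q = 0 ↦ 0  <
p = 2, q = 1 ↦ 1  <
p = 2, q = 2 ↦ 3  ≥
p = 2, q = 3 ↦ 2  ≥
p = 3, q = 0 ↦ 0  <
p = 3, q = 1 ↦ 1  <
p = 3, q = 2 ↦ 2  ≥
p = 3, q = 3 ↦ 3  ≥
So 6 of the 16 assignments meet the threshold.

6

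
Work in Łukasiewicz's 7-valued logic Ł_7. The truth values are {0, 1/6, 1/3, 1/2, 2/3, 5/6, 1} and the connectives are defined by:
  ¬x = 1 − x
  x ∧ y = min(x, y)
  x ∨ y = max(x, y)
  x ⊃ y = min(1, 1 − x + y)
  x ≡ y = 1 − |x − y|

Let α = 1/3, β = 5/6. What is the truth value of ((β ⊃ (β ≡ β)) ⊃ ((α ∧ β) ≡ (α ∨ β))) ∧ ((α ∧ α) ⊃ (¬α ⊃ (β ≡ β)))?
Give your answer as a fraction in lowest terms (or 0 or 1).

β ≡ β = 5/6 ≡ 5/6 = 1
β ⊃ (β ≡ β) = 5/6 ⊃ 1 = 1
α ∧ β = 1/3 ∧ 5/6 = 1/3
α ∨ β = 1/3 ∨ 5/6 = 5/6
(α ∧ β) ≡ (α ∨ β) = 1/3 ≡ 5/6 = 1/2
(β ⊃ (β ≡ β)) ⊃ ((α ∧ β) ≡ (α ∨ β)) = 1 ⊃ 1/2 = 1/2
α ∧ α = 1/3 ∧ 1/3 = 1/3
¬α = ¬1/3 = 2/3
β ≡ β = 5/6 ≡ 5/6 = 1
¬α ⊃ (β ≡ β) = 2/3 ⊃ 1 = 1
(α ∧ α) ⊃ (¬α ⊃ (β ≡ β)) = 1/3 ⊃ 1 = 1
((β ⊃ (β ≡ β)) ⊃ ((α ∧ β) ≡ (α ∨ β))) ∧ ((α ∧ α) ⊃ (¬α ⊃ (β ≡ β))) = 1/2 ∧ 1 = 1/2

1/2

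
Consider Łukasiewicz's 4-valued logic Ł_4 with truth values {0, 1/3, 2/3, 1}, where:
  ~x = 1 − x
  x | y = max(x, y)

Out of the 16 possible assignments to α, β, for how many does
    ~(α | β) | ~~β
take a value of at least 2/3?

α = 0, β = 0 ↦ 1  ≥
α = 0, β = 1/3 ↦ 2/3  ≥
α = 0, β = 2/3 ↦ 2/3  ≥
α = 0, β = 1 ↦ 1  ≥
α = 1/3, β = 0 ↦ 2/3  ≥
α = 1/3, β = 1/3 ↦ 2/3  ≥
α = 1/3, β = 2/3 ↦ 2/3  ≥
α = 1/3, β = 1 ↦ 1  ≥
α = 2/3, β = 0 ↦ 1/3  <
α = 2/3, β = 1/3 ↦ 1/3  <
α = 2/3, β = 2/3 ↦ 2/3  ≥
α = 2/3, β = 1 ↦ 1  ≥
α = 1, β = 0 ↦ 0  <
α = 1, β = 1/3 ↦ 1/3  <
α = 1, β = 2/3 ↦ 2/3  ≥
α = 1, β = 1 ↦ 1  ≥
So 12 of the 16 assignments meet the threshold.

12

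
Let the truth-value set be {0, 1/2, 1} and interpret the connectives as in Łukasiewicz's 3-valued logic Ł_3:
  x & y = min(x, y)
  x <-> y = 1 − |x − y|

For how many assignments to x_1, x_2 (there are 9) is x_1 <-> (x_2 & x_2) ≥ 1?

x_1 = 0, x_2 = 0 ↦ 1  ≥
x_1 = 0, x_2 = 1/2 ↦ 1/2  <
x_1 = 0, x_2 = 1 ↦ 0  <
x_1 = 1/2, x_2 = 0 ↦ 1/2  <
x_1 = 1/2, x_2 = 1/2 ↦ 1  ≥
x_1 = 1/2, x_2 = 1 ↦ 1/2  <
x_1 = 1, x_2 = 0 ↦ 0  <
x_1 = 1, x_2 = 1/2 ↦ 1/2  <
x_1 = 1, x_2 = 1 ↦ 1  ≥
So 3 of the 9 assignments meet the threshold.

3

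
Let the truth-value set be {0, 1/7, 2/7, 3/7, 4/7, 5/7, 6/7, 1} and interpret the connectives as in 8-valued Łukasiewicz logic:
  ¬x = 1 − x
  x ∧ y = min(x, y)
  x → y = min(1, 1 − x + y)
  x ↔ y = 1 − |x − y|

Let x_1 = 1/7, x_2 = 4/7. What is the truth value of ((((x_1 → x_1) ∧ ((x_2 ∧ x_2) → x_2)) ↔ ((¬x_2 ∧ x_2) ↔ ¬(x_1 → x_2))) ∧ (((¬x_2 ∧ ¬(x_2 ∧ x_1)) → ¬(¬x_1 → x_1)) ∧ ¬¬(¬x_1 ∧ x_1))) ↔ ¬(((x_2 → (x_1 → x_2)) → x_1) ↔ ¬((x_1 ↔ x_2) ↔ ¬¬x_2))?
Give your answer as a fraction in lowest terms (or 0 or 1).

1

x_1 → x_1 = 1/7 → 1/7 = 1
x_2 ∧ x_2 = 4/7 ∧ 4/7 = 4/7
(x_2 ∧ x_2) → x_2 = 4/7 → 4/7 = 1
(x_1 → x_1) ∧ ((x_2 ∧ x_2) → x_2) = 1 ∧ 1 = 1
¬x_2 = ¬4/7 = 3/7
¬x_2 ∧ x_2 = 3/7 ∧ 4/7 = 3/7
x_1 → x_2 = 1/7 → 4/7 = 1
¬(x_1 → x_2) = ¬1 = 0
(¬x_2 ∧ x_2) ↔ ¬(x_1 → x_2) = 3/7 ↔ 0 = 4/7
((x_1 → x_1) ∧ ((x_2 ∧ x_2) → x_2)) ↔ ((¬x_2 ∧ x_2) ↔ ¬(x_1 → x_2)) = 1 ↔ 4/7 = 4/7
¬x_2 = ¬4/7 = 3/7
x_2 ∧ x_1 = 4/7 ∧ 1/7 = 1/7
¬(x_2 ∧ x_1) = ¬1/7 = 6/7
¬x_2 ∧ ¬(x_2 ∧ x_1) = 3/7 ∧ 6/7 = 3/7
¬x_1 = ¬1/7 = 6/7
¬x_1 → x_1 = 6/7 → 1/7 = 2/7
¬(¬x_1 → x_1) = ¬2/7 = 5/7
(¬x_2 ∧ ¬(x_2 ∧ x_1)) → ¬(¬x_1 → x_1) = 3/7 → 5/7 = 1
¬x_1 = ¬1/7 = 6/7
¬x_1 ∧ x_1 = 6/7 ∧ 1/7 = 1/7
¬(¬x_1 ∧ x_1) = ¬1/7 = 6/7
¬¬(¬x_1 ∧ x_1) = ¬6/7 = 1/7
((¬x_2 ∧ ¬(x_2 ∧ x_1)) → ¬(¬x_1 → x_1)) ∧ ¬¬(¬x_1 ∧ x_1) = 1 ∧ 1/7 = 1/7
(((x_1 → x_1) ∧ ((x_2 ∧ x_2) → x_2)) ↔ ((¬x_2 ∧ x_2) ↔ ¬(x_1 → x_2))) ∧ (((¬x_2 ∧ ¬(x_2 ∧ x_1)) → ¬(¬x_1 → x_1)) ∧ ¬¬(¬x_1 ∧ x_1)) = 4/7 ∧ 1/7 = 1/7
x_1 → x_2 = 1/7 → 4/7 = 1
x_2 → (x_1 → x_2) = 4/7 → 1 = 1
(x_2 → (x_1 → x_2)) → x_1 = 1 → 1/7 = 1/7
x_1 ↔ x_2 = 1/7 ↔ 4/7 = 4/7
¬x_2 = ¬4/7 = 3/7
¬¬x_2 = ¬3/7 = 4/7
(x_1 ↔ x_2) ↔ ¬¬x_2 = 4/7 ↔ 4/7 = 1
¬((x_1 ↔ x_2) ↔ ¬¬x_2) = ¬1 = 0
((x_2 → (x_1 → x_2)) → x_1) ↔ ¬((x_1 ↔ x_2) ↔ ¬¬x_2) = 1/7 ↔ 0 = 6/7
¬(((x_2 → (x_1 → x_2)) → x_1) ↔ ¬((x_1 ↔ x_2) ↔ ¬¬x_2)) = ¬6/7 = 1/7
((((x_1 → x_1) ∧ ((x_2 ∧ x_2) → x_2)) ↔ ((¬x_2 ∧ x_2) ↔ ¬(x_1 → x_2))) ∧ (((¬x_2 ∧ ¬(x_2 ∧ x_1)) → ¬(¬x_1 → x_1)) ∧ ¬¬(¬x_1 ∧ x_1))) ↔ ¬(((x_2 → (x_1 → x_2)) → x_1) ↔ ¬((x_1 ↔ x_2) ↔ ¬¬x_2)) = 1/7 ↔ 1/7 = 1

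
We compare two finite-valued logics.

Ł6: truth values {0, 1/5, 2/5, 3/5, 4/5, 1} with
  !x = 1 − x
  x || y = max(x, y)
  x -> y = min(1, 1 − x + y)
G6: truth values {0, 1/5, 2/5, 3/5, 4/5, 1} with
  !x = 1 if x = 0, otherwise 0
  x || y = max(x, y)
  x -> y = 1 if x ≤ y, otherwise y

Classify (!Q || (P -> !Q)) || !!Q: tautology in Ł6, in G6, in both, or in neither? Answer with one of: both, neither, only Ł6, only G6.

In Ł6: at P = 2/5, Q = 4/5 the value is 4/5 — not a tautology.
In G6: every assignment gives 1 — tautology.

only G6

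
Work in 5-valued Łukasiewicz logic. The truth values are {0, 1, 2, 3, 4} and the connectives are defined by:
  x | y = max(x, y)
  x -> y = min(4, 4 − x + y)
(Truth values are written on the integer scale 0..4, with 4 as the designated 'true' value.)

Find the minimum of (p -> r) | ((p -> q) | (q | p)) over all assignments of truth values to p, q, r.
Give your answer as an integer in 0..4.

2

Take p = 2, q = 0, r = 0:
p -> r = 2 -> 0 = 2
p -> q = 2 -> 0 = 2
q | p = 0 | 2 = 2
(p -> q) | (q | p) = 2 | 2 = 2
(p -> r) | ((p -> q) | (q | p)) = 2 | 2 = 2
No assignment yields a value below 2, so this is the minimum.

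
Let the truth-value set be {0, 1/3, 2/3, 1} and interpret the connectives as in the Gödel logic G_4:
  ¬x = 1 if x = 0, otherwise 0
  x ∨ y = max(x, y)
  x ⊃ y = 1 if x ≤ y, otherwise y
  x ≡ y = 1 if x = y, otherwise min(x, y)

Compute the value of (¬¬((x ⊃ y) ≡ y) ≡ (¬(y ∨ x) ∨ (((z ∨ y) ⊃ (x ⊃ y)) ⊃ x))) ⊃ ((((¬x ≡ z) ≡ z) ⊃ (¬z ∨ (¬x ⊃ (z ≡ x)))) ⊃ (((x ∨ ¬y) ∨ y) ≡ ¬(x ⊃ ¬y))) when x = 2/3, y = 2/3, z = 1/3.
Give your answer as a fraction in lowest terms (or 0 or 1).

x ⊃ y = 2/3 ⊃ 2/3 = 1
(x ⊃ y) ≡ y = 1 ≡ 2/3 = 2/3
¬((x ⊃ y) ≡ y) = ¬2/3 = 0
¬¬((x ⊃ y) ≡ y) = ¬0 = 1
y ∨ x = 2/3 ∨ 2/3 = 2/3
¬(y ∨ x) = ¬2/3 = 0
z ∨ y = 1/3 ∨ 2/3 = 2/3
x ⊃ y = 2/3 ⊃ 2/3 = 1
(z ∨ y) ⊃ (x ⊃ y) = 2/3 ⊃ 1 = 1
((z ∨ y) ⊃ (x ⊃ y)) ⊃ x = 1 ⊃ 2/3 = 2/3
¬(y ∨ x) ∨ (((z ∨ y) ⊃ (x ⊃ y)) ⊃ x) = 0 ∨ 2/3 = 2/3
¬¬((x ⊃ y) ≡ y) ≡ (¬(y ∨ x) ∨ (((z ∨ y) ⊃ (x ⊃ y)) ⊃ x)) = 1 ≡ 2/3 = 2/3
¬x = ¬2/3 = 0
¬x ≡ z = 0 ≡ 1/3 = 0
(¬x ≡ z) ≡ z = 0 ≡ 1/3 = 0
¬z = ¬1/3 = 0
¬x = ¬2/3 = 0
z ≡ x = 1/3 ≡ 2/3 = 1/3
¬x ⊃ (z ≡ x) = 0 ⊃ 1/3 = 1
¬z ∨ (¬x ⊃ (z ≡ x)) = 0 ∨ 1 = 1
((¬x ≡ z) ≡ z) ⊃ (¬z ∨ (¬x ⊃ (z ≡ x))) = 0 ⊃ 1 = 1
¬y = ¬2/3 = 0
x ∨ ¬y = 2/3 ∨ 0 = 2/3
(x ∨ ¬y) ∨ y = 2/3 ∨ 2/3 = 2/3
¬y = ¬2/3 = 0
x ⊃ ¬y = 2/3 ⊃ 0 = 0
¬(x ⊃ ¬y) = ¬0 = 1
((x ∨ ¬y) ∨ y) ≡ ¬(x ⊃ ¬y) = 2/3 ≡ 1 = 2/3
(((¬x ≡ z) ≡ z) ⊃ (¬z ∨ (¬x ⊃ (z ≡ x)))) ⊃ (((x ∨ ¬y) ∨ y) ≡ ¬(x ⊃ ¬y)) = 1 ⊃ 2/3 = 2/3
(¬¬((x ⊃ y) ≡ y) ≡ (¬(y ∨ x) ∨ (((z ∨ y) ⊃ (x ⊃ y)) ⊃ x))) ⊃ ((((¬x ≡ z) ≡ z) ⊃ (¬z ∨ (¬x ⊃ (z ≡ x)))) ⊃ (((x ∨ ¬y) ∨ y) ≡ ¬(x ⊃ ¬y))) = 2/3 ⊃ 2/3 = 1

1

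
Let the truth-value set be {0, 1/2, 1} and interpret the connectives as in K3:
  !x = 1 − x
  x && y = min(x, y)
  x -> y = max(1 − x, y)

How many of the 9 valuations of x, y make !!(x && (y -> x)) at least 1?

3

x = 0, y = 0 ↦ 0  <
x = 0, y = 1/2 ↦ 0  <
x = 0, y = 1 ↦ 0  <
x = 1/2, y = 0 ↦ 1/2  <
x = 1/2, y = 1/2 ↦ 1/2  <
x = 1/2, y = 1 ↦ 1/2  <
x = 1, y = 0 ↦ 1  ≥
x = 1, y = 1/2 ↦ 1  ≥
x = 1, y = 1 ↦ 1  ≥
So 3 of the 9 assignments meet the threshold.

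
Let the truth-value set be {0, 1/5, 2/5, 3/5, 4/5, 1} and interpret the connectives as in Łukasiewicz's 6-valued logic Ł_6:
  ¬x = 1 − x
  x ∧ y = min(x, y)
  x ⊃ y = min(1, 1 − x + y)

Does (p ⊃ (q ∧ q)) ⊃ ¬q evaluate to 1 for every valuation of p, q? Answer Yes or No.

No

Counterexample: take p = 0, q = 1/5.
q ∧ q = 1/5 ∧ 1/5 = 1/5
p ⊃ (q ∧ q) = 0 ⊃ 1/5 = 1
¬q = ¬1/5 = 4/5
(p ⊃ (q ∧ q)) ⊃ ¬q = 1 ⊃ 4/5 = 4/5
This gives 4/5 ≠ 1.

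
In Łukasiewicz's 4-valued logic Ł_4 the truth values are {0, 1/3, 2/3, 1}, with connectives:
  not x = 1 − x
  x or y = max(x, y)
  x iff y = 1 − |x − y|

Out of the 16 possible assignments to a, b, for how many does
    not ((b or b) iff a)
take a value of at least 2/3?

6

a = 0, b = 0 ↦ 0  <
a = 0, b = 1/3 ↦ 1/3  <
a = 0, b = 2/3 ↦ 2/3  ≥
a = 0, b = 1 ↦ 1  ≥
a = 1/3, b = 0 ↦ 1/3  <
a = 1/3, b = 1/3 ↦ 0  <
a = 1/3, b = 2/3 ↦ 1/3  <
a = 1/3, b = 1 ↦ 2/3  ≥
a = 2/3, b = 0 ↦ 2/3  ≥
a = 2/3, b = 1/3 ↦ 1/3  <
a = 2/3, b = 2/3 ↦ 0  <
a = 2/3, b = 1 ↦ 1/3  <
a = 1, b = 0 ↦ 1  ≥
a = 1, b = 1/3 ↦ 2/3  ≥
a = 1, b = 2/3 ↦ 1/3  <
a = 1, b = 1 ↦ 0  <
So 6 of the 16 assignments meet the threshold.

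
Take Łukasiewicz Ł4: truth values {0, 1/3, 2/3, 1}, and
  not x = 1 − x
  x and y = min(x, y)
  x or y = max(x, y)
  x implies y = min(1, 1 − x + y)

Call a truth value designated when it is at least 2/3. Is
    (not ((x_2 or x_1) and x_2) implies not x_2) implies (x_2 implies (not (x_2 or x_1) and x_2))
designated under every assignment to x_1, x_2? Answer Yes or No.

No

Counterexample: take x_1 = 0, x_2 = 1.
x_2 or x_1 = 1 or 0 = 1
(x_2 or x_1) and x_2 = 1 and 1 = 1
not ((x_2 or x_1) and x_2) = not 1 = 0
not x_2 = not 1 = 0
not ((x_2 or x_1) and x_2) implies not x_2 = 0 implies 0 = 1
x_2 or x_1 = 1 or 0 = 1
not (x_2 or x_1) = not 1 = 0
not (x_2 or x_1) and x_2 = 0 and 1 = 0
x_2 implies (not (x_2 or x_1) and x_2) = 1 implies 0 = 0
(not ((x_2 or x_1) and x_2) implies not x_2) implies (x_2 implies (not (x_2 or x_1) and x_2)) = 1 implies 0 = 0
This gives 0, which is below 2/3.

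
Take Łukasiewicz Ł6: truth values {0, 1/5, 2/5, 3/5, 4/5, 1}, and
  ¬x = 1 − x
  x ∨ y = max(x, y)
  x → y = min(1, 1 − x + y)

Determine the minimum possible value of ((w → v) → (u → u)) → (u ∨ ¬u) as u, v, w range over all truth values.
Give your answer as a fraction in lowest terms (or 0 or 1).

3/5

Take u = 2/5, v = 0, w = 0:
w → v = 0 → 0 = 1
u → u = 2/5 → 2/5 = 1
(w → v) → (u → u) = 1 → 1 = 1
¬u = ¬2/5 = 3/5
u ∨ ¬u = 2/5 ∨ 3/5 = 3/5
((w → v) → (u → u)) → (u ∨ ¬u) = 1 → 3/5 = 3/5
No assignment yields a value below 3/5, so this is the minimum.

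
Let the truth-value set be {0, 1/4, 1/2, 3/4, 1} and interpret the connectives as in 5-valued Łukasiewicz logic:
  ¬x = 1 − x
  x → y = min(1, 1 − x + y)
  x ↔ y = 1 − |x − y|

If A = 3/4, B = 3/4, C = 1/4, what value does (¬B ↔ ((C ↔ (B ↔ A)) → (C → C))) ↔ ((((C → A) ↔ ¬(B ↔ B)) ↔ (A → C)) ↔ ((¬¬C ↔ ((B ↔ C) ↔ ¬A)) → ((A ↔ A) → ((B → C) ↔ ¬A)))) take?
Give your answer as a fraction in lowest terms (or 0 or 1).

3/4

¬B = ¬3/4 = 1/4
B ↔ A = 3/4 ↔ 3/4 = 1
C ↔ (B ↔ A) = 1/4 ↔ 1 = 1/4
C → C = 1/4 → 1/4 = 1
(C ↔ (B ↔ A)) → (C → C) = 1/4 → 1 = 1
¬B ↔ ((C ↔ (B ↔ A)) → (C → C)) = 1/4 ↔ 1 = 1/4
C → A = 1/4 → 3/4 = 1
B ↔ B = 3/4 ↔ 3/4 = 1
¬(B ↔ B) = ¬1 = 0
(C → A) ↔ ¬(B ↔ B) = 1 ↔ 0 = 0
A → C = 3/4 → 1/4 = 1/2
((C → A) ↔ ¬(B ↔ B)) ↔ (A → C) = 0 ↔ 1/2 = 1/2
¬C = ¬1/4 = 3/4
¬¬C = ¬3/4 = 1/4
B ↔ C = 3/4 ↔ 1/4 = 1/2
¬A = ¬3/4 = 1/4
(B ↔ C) ↔ ¬A = 1/2 ↔ 1/4 = 3/4
¬¬C ↔ ((B ↔ C) ↔ ¬A) = 1/4 ↔ 3/4 = 1/2
A ↔ A = 3/4 ↔ 3/4 = 1
B → C = 3/4 → 1/4 = 1/2
¬A = ¬3/4 = 1/4
(B → C) ↔ ¬A = 1/2 ↔ 1/4 = 3/4
(A ↔ A) → ((B → C) ↔ ¬A) = 1 → 3/4 = 3/4
(¬¬C ↔ ((B ↔ C) ↔ ¬A)) → ((A ↔ A) → ((B → C) ↔ ¬A)) = 1/2 → 3/4 = 1
(((C → A) ↔ ¬(B ↔ B)) ↔ (A → C)) ↔ ((¬¬C ↔ ((B ↔ C) ↔ ¬A)) → ((A ↔ A) → ((B → C) ↔ ¬A))) = 1/2 ↔ 1 = 1/2
(¬B ↔ ((C ↔ (B ↔ A)) → (C → C))) ↔ ((((C → A) ↔ ¬(B ↔ B)) ↔ (A → C)) ↔ ((¬¬C ↔ ((B ↔ C) ↔ ¬A)) → ((A ↔ A) → ((B → C) ↔ ¬A)))) = 1/4 ↔ 1/2 = 3/4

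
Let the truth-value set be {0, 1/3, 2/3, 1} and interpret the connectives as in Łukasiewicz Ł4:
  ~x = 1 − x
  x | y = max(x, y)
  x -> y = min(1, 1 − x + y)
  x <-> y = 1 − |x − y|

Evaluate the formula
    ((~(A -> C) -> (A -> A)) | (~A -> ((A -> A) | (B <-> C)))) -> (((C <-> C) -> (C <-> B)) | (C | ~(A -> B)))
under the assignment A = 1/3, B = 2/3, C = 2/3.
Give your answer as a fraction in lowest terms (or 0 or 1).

A -> C = 1/3 -> 2/3 = 1
~(A -> C) = ~1 = 0
A -> A = 1/3 -> 1/3 = 1
~(A -> C) -> (A -> A) = 0 -> 1 = 1
~A = ~1/3 = 2/3
A -> A = 1/3 -> 1/3 = 1
B <-> C = 2/3 <-> 2/3 = 1
(A -> A) | (B <-> C) = 1 | 1 = 1
~A -> ((A -> A) | (B <-> C)) = 2/3 -> 1 = 1
(~(A -> C) -> (A -> A)) | (~A -> ((A -> A) | (B <-> C))) = 1 | 1 = 1
C <-> C = 2/3 <-> 2/3 = 1
C <-> B = 2/3 <-> 2/3 = 1
(C <-> C) -> (C <-> B) = 1 -> 1 = 1
A -> B = 1/3 -> 2/3 = 1
~(A -> B) = ~1 = 0
C | ~(A -> B) = 2/3 | 0 = 2/3
((C <-> C) -> (C <-> B)) | (C | ~(A -> B)) = 1 | 2/3 = 1
((~(A -> C) -> (A -> A)) | (~A -> ((A -> A) | (B <-> C)))) -> (((C <-> C) -> (C <-> B)) | (C | ~(A -> B))) = 1 -> 1 = 1

1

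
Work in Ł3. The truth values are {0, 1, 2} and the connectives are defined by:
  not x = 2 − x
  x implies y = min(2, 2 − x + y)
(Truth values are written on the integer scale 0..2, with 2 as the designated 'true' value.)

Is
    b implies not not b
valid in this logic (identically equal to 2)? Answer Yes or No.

Yes

b = 0 ↦ 2
b = 1 ↦ 2
b = 2 ↦ 2
Every assignment gives a value ≥ 2.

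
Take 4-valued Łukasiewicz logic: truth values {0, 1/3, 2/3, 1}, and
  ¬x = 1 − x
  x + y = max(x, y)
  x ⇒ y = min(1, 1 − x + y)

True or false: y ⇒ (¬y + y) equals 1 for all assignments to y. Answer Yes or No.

Yes

y = 0 ↦ 1
y = 1/3 ↦ 1
y = 2/3 ↦ 1
y = 1 ↦ 1
Every assignment gives a value ≥ 1.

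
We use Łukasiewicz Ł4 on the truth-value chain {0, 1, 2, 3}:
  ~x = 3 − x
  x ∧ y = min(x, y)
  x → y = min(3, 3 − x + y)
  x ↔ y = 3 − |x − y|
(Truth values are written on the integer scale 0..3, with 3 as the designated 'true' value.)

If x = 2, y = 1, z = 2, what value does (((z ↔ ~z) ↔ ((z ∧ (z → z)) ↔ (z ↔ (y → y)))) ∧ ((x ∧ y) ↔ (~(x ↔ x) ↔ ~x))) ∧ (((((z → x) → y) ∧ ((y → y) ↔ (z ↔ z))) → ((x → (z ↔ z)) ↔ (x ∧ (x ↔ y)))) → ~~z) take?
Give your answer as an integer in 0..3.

~z = ~2 = 1
z ↔ ~z = 2 ↔ 1 = 2
z → z = 2 → 2 = 3
z ∧ (z → z) = 2 ∧ 3 = 2
y → y = 1 → 1 = 3
z ↔ (y → y) = 2 ↔ 3 = 2
(z ∧ (z → z)) ↔ (z ↔ (y → y)) = 2 ↔ 2 = 3
(z ↔ ~z) ↔ ((z ∧ (z → z)) ↔ (z ↔ (y → y))) = 2 ↔ 3 = 2
x ∧ y = 2 ∧ 1 = 1
x ↔ x = 2 ↔ 2 = 3
~(x ↔ x) = ~3 = 0
~x = ~2 = 1
~(x ↔ x) ↔ ~x = 0 ↔ 1 = 2
(x ∧ y) ↔ (~(x ↔ x) ↔ ~x) = 1 ↔ 2 = 2
((z ↔ ~z) ↔ ((z ∧ (z → z)) ↔ (z ↔ (y → y)))) ∧ ((x ∧ y) ↔ (~(x ↔ x) ↔ ~x)) = 2 ∧ 2 = 2
z → x = 2 → 2 = 3
(z → x) → y = 3 → 1 = 1
y → y = 1 → 1 = 3
z ↔ z = 2 ↔ 2 = 3
(y → y) ↔ (z ↔ z) = 3 ↔ 3 = 3
((z → x) → y) ∧ ((y → y) ↔ (z ↔ z)) = 1 ∧ 3 = 1
z ↔ z = 2 ↔ 2 = 3
x → (z ↔ z) = 2 → 3 = 3
x ↔ y = 2 ↔ 1 = 2
x ∧ (x ↔ y) = 2 ∧ 2 = 2
(x → (z ↔ z)) ↔ (x ∧ (x ↔ y)) = 3 ↔ 2 = 2
(((z → x) → y) ∧ ((y → y) ↔ (z ↔ z))) → ((x → (z ↔ z)) ↔ (x ∧ (x ↔ y))) = 1 → 2 = 3
~z = ~2 = 1
~~z = ~1 = 2
((((z → x) → y) ∧ ((y → y) ↔ (z ↔ z))) → ((x → (z ↔ z)) ↔ (x ∧ (x ↔ y)))) → ~~z = 3 → 2 = 2
(((z ↔ ~z) ↔ ((z ∧ (z → z)) ↔ (z ↔ (y → y)))) ∧ ((x ∧ y) ↔ (~(x ↔ x) ↔ ~x))) ∧ (((((z → x) → y) ∧ ((y → y) ↔ (z ↔ z))) → ((x → (z ↔ z)) ↔ (x ∧ (x ↔ y)))) → ~~z) = 2 ∧ 2 = 2

2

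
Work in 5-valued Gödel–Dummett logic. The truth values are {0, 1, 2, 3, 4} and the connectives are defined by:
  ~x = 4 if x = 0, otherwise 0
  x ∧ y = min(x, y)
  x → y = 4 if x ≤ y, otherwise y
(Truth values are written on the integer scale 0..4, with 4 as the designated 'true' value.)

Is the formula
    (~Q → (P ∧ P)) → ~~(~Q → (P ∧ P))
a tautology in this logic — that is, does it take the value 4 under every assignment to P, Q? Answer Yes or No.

Yes

At P = 2, Q = 2, for instance:
~Q = ~2 = 0
P ∧ P = 2 ∧ 2 = 2
~Q → (P ∧ P) = 0 → 2 = 4
~(~Q → (P ∧ P)) = ~4 = 0
~~(~Q → (P ∧ P)) = ~0 = 4
(~Q → (P ∧ P)) → ~~(~Q → (P ∧ P)) = 4 → 4 = 4
and checking the remaining 24 assignments likewise gives ≥ 4 in every case.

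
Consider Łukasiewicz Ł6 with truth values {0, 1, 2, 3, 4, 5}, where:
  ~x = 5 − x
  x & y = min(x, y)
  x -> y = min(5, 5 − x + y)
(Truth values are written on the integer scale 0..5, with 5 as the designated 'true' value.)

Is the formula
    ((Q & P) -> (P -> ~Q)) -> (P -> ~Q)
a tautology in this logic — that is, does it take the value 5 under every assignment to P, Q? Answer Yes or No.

No

Counterexample: take P = 1, Q = 5.
Q & P = 5 & 1 = 1
~Q = ~5 = 0
P -> ~Q = 1 -> 0 = 4
(Q & P) -> (P -> ~Q) = 1 -> 4 = 5
((Q & P) -> (P -> ~Q)) -> (P -> ~Q) = 5 -> 4 = 4
This gives 4 ≠ 5.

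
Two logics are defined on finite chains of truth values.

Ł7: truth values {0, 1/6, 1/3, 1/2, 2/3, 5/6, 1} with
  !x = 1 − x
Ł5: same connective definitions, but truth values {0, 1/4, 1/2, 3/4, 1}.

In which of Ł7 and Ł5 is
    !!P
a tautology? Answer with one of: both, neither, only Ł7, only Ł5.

In Ł7: at P = 0 the value is 0 — not a tautology.
In Ł5: at P = 0 the value is 0 — not a tautology.

neither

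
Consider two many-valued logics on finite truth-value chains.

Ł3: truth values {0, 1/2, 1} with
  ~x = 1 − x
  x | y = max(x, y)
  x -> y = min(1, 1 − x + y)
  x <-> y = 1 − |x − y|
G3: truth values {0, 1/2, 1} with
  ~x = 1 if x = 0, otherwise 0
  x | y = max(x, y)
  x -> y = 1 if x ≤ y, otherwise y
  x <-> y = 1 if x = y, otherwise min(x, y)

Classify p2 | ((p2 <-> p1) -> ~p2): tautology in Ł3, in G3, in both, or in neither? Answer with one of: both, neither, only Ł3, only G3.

In Ł3: at p1 = 1/2, p2 = 1/2 the value is 1/2 — not a tautology.
In G3: at p1 = 1/2, p2 = 1/2 the value is 1/2 — not a tautology.

neither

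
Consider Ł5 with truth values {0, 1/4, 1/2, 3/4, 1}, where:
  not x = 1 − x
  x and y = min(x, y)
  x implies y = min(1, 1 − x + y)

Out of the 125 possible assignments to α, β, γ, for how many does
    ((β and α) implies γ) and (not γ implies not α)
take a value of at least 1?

75

value 1: 75 assignments (counts)
value 3/4: 20 assignments
value 1/2: 15 assignments
value 1/4: 10 assignments
value 0: 5 assignments
So 75 of the 125 assignments meet the threshold.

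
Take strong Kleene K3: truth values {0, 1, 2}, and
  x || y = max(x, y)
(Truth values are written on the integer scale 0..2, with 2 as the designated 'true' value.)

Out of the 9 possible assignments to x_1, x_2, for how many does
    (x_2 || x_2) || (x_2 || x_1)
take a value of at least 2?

5

x_1 = 0, x_2 = 0 ↦ 0  <
x_1 = 0, x_2 = 1 ↦ 1  <
x_1 = 0, x_2 = 2 ↦ 2  ≥
x_1 = 1, x_2 = 0 ↦ 1  <
x_1 = 1, x_2 = 1 ↦ 1  <
x_1 = 1, x_2 = 2 ↦ 2  ≥
x_1 = 2, x_2 = 0 ↦ 2  ≥
x_1 = 2, x_2 = 1 ↦ 2  ≥
x_1 = 2, x_2 = 2 ↦ 2  ≥
So 5 of the 9 assignments meet the threshold.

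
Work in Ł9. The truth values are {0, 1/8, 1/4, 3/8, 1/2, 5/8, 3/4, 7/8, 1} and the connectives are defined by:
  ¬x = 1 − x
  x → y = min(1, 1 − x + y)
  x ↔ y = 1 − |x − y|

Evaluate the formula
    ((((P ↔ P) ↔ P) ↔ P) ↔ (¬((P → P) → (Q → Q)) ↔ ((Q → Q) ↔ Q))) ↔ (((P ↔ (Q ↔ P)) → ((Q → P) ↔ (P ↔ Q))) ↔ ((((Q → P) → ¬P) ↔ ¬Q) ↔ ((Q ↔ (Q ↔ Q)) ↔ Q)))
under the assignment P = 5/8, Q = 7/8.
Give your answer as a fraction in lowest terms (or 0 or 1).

5/8

P ↔ P = 5/8 ↔ 5/8 = 1
(P ↔ P) ↔ P = 1 ↔ 5/8 = 5/8
((P ↔ P) ↔ P) ↔ P = 5/8 ↔ 5/8 = 1
P → P = 5/8 → 5/8 = 1
Q → Q = 7/8 → 7/8 = 1
(P → P) → (Q → Q) = 1 → 1 = 1
¬((P → P) → (Q → Q)) = ¬1 = 0
Q → Q = 7/8 → 7/8 = 1
(Q → Q) ↔ Q = 1 ↔ 7/8 = 7/8
¬((P → P) → (Q → Q)) ↔ ((Q → Q) ↔ Q) = 0 ↔ 7/8 = 1/8
(((P ↔ P) ↔ P) ↔ P) ↔ (¬((P → P) → (Q → Q)) ↔ ((Q → Q) ↔ Q)) = 1 ↔ 1/8 = 1/8
Q ↔ P = 7/8 ↔ 5/8 = 3/4
P ↔ (Q ↔ P) = 5/8 ↔ 3/4 = 7/8
Q → P = 7/8 → 5/8 = 3/4
P ↔ Q = 5/8 ↔ 7/8 = 3/4
(Q → P) ↔ (P ↔ Q) = 3/4 ↔ 3/4 = 1
(P ↔ (Q ↔ P)) → ((Q → P) ↔ (P ↔ Q)) = 7/8 → 1 = 1
Q → P = 7/8 → 5/8 = 3/4
¬P = ¬5/8 = 3/8
(Q → P) → ¬P = 3/4 → 3/8 = 5/8
¬Q = ¬7/8 = 1/8
((Q → P) → ¬P) ↔ ¬Q = 5/8 ↔ 1/8 = 1/2
Q ↔ Q = 7/8 ↔ 7/8 = 1
Q ↔ (Q ↔ Q) = 7/8 ↔ 1 = 7/8
(Q ↔ (Q ↔ Q)) ↔ Q = 7/8 ↔ 7/8 = 1
(((Q → P) → ¬P) ↔ ¬Q) ↔ ((Q ↔ (Q ↔ Q)) ↔ Q) = 1/2 ↔ 1 = 1/2
((P ↔ (Q ↔ P)) → ((Q → P) ↔ (P ↔ Q))) ↔ ((((Q → P) → ¬P) ↔ ¬Q) ↔ ((Q ↔ (Q ↔ Q)) ↔ Q)) = 1 ↔ 1/2 = 1/2
((((P ↔ P) ↔ P) ↔ P) ↔ (¬((P → P) → (Q → Q)) ↔ ((Q → Q) ↔ Q))) ↔ (((P ↔ (Q ↔ P)) → ((Q → P) ↔ (P ↔ Q))) ↔ ((((Q → P) → ¬P) ↔ ¬Q) ↔ ((Q ↔ (Q ↔ Q)) ↔ Q))) = 1/8 ↔ 1/2 = 5/8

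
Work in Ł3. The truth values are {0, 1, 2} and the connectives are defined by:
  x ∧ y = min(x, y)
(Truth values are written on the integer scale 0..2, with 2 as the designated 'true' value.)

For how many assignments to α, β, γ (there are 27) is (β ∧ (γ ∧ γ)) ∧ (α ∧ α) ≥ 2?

1

value 2: 1 assignment (counts)
value 1: 7 assignments
value 0: 19 assignments
So 1 of the 27 assignments meets the threshold.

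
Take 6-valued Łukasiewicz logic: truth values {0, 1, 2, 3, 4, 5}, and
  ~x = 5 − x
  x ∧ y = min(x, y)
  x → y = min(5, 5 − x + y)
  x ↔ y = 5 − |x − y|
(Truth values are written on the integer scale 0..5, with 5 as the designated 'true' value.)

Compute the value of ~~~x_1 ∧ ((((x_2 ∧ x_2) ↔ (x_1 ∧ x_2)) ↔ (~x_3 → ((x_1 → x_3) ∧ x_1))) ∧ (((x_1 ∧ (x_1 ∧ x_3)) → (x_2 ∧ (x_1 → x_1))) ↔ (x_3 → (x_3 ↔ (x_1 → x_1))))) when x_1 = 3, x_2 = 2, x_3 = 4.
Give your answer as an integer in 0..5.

~x_1 = ~3 = 2
~~x_1 = ~2 = 3
~~~x_1 = ~3 = 2
x_2 ∧ x_2 = 2 ∧ 2 = 2
x_1 ∧ x_2 = 3 ∧ 2 = 2
(x_2 ∧ x_2) ↔ (x_1 ∧ x_2) = 2 ↔ 2 = 5
~x_3 = ~4 = 1
x_1 → x_3 = 3 → 4 = 5
(x_1 → x_3) ∧ x_1 = 5 ∧ 3 = 3
~x_3 → ((x_1 → x_3) ∧ x_1) = 1 → 3 = 5
((x_2 ∧ x_2) ↔ (x_1 ∧ x_2)) ↔ (~x_3 → ((x_1 → x_3) ∧ x_1)) = 5 ↔ 5 = 5
x_1 ∧ x_3 = 3 ∧ 4 = 3
x_1 ∧ (x_1 ∧ x_3) = 3 ∧ 3 = 3
x_1 → x_1 = 3 → 3 = 5
x_2 ∧ (x_1 → x_1) = 2 ∧ 5 = 2
(x_1 ∧ (x_1 ∧ x_3)) → (x_2 ∧ (x_1 → x_1)) = 3 → 2 = 4
x_1 → x_1 = 3 → 3 = 5
x_3 ↔ (x_1 → x_1) = 4 ↔ 5 = 4
x_3 → (x_3 ↔ (x_1 → x_1)) = 4 → 4 = 5
((x_1 ∧ (x_1 ∧ x_3)) → (x_2 ∧ (x_1 → x_1))) ↔ (x_3 → (x_3 ↔ (x_1 → x_1))) = 4 ↔ 5 = 4
(((x_2 ∧ x_2) ↔ (x_1 ∧ x_2)) ↔ (~x_3 → ((x_1 → x_3) ∧ x_1))) ∧ (((x_1 ∧ (x_1 ∧ x_3)) → (x_2 ∧ (x_1 → x_1))) ↔ (x_3 → (x_3 ↔ (x_1 → x_1)))) = 5 ∧ 4 = 4
~~~x_1 ∧ ((((x_2 ∧ x_2) ↔ (x_1 ∧ x_2)) ↔ (~x_3 → ((x_1 → x_3) ∧ x_1))) ∧ (((x_1 ∧ (x_1 ∧ x_3)) → (x_2 ∧ (x_1 → x_1))) ↔ (x_3 → (x_3 ↔ (x_1 → x_1))))) = 2 ∧ 4 = 2

2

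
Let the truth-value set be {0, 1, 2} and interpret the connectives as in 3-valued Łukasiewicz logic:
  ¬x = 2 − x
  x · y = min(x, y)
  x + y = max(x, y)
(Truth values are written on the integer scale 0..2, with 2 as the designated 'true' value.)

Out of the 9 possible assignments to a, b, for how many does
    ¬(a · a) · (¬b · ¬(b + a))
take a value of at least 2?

1

a = 0, b = 0 ↦ 2  ≥
a = 0, b = 1 ↦ 1  <
a = 0, b = 2 ↦ 0  <
a = 1, b = 0 ↦ 1  <
a = 1, b = 1 ↦ 1  <
a = 1, b = 2 ↦ 0  <
a = 2, b = 0 ↦ 0  <
a = 2, b = 1 ↦ 0  <
a = 2, b = 2 ↦ 0  <
So 1 of the 9 assignments meets the threshold.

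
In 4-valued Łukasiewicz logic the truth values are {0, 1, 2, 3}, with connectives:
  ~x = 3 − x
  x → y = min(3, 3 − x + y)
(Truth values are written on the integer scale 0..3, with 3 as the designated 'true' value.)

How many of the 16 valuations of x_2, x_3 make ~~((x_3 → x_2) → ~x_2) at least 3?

x_2 = 0, x_3 = 0 ↦ 3  ≥
x_2 = 0, x_3 = 1 ↦ 3  ≥
x_2 = 0, x_3 = 2 ↦ 3  ≥
x_2 = 0, x_3 = 3 ↦ 3  ≥
x_2 = 1, x_3 = 0 ↦ 2  <
x_2 = 1, x_3 = 1 ↦ 2  <
x_2 = 1, x_3 = 2 ↦ 3  ≥
x_2 = 1, x_3 = 3 ↦ 3  ≥
x_2 = 2, x_3 = 0 ↦ 1  <
x_2 = 2, x_3 = 1 ↦ 1  <
x_2 = 2, x_3 = 2 ↦ 1  <
x_2 = 2, x_3 = 3 ↦ 2  <
x_2 = 3, x_3 = 0 ↦ 0  <
x_2 = 3, x_3 = 1 ↦ 0  <
x_2 = 3, x_3 = 2 ↦ 0  <
x_2 = 3, x_3 = 3 ↦ 0  <
So 6 of the 16 assignments meet the threshold.

6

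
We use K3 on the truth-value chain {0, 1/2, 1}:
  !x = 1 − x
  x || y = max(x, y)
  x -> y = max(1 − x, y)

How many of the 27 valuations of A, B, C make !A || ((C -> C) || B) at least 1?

value 1: 23 assignments (counts)
value 1/2: 4 assignments
So 23 of the 27 assignments meet the threshold.

23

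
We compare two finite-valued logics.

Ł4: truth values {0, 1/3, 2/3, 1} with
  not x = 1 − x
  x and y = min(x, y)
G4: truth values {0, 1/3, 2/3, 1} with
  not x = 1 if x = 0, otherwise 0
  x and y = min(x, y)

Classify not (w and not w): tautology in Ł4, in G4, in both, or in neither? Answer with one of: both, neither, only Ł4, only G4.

only G4

In Ł4: at w = 1/3 the value is 2/3 — not a tautology.
In G4: every assignment gives 1 — tautology.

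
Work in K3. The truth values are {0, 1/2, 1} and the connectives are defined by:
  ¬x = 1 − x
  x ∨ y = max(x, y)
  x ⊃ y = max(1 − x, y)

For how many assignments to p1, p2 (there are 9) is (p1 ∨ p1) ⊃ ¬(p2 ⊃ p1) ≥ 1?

3

p1 = 0, p2 = 0 ↦ 1  ≥
p1 = 0, p2 = 1/2 ↦ 1  ≥
p1 = 0, p2 = 1 ↦ 1  ≥
p1 = 1/2, p2 = 0 ↦ 1/2  <
p1 = 1/2, p2 = 1/2 ↦ 1/2  <
p1 = 1/2, p2 = 1 ↦ 1/2  <
p1 = 1, p2 = 0 ↦ 0  <
p1 = 1, p2 = 1/2 ↦ 0  <
p1 = 1, p2 = 1 ↦ 0  <
So 3 of the 9 assignments meet the threshold.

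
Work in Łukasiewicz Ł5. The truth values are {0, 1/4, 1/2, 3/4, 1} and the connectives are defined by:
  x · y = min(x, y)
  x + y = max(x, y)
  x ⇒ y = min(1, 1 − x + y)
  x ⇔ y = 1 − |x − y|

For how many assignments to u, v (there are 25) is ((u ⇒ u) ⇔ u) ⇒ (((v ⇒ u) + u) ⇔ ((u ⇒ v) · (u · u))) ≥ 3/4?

value 1: 19 assignments (counts)
value 3/4: 2 assignments (counts)
value 1/2: 2 assignments
value 1/4: 1 assignment
value 0: 1 assignment
So 21 of the 25 assignments meet the threshold.

21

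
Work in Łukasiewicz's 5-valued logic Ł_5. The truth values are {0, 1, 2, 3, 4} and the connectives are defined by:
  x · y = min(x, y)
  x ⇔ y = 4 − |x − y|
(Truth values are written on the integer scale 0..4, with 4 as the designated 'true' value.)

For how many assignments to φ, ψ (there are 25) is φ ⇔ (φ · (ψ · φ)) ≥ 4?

15

value 4: 15 assignments (counts)
value 3: 4 assignments
value 2: 3 assignments
value 1: 2 assignments
value 0: 1 assignment
So 15 of the 25 assignments meet the threshold.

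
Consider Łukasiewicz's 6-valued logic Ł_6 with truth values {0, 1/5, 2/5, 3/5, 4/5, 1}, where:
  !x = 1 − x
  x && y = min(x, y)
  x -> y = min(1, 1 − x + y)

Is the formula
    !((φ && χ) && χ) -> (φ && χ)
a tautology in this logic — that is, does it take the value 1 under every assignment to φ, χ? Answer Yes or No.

No

Counterexample: take φ = 0, χ = 0.
φ && χ = 0 && 0 = 0
(φ && χ) && χ = 0 && 0 = 0
!((φ && χ) && χ) = !0 = 1
!((φ && χ) && χ) -> (φ && χ) = 1 -> 0 = 0
This gives 0 ≠ 1.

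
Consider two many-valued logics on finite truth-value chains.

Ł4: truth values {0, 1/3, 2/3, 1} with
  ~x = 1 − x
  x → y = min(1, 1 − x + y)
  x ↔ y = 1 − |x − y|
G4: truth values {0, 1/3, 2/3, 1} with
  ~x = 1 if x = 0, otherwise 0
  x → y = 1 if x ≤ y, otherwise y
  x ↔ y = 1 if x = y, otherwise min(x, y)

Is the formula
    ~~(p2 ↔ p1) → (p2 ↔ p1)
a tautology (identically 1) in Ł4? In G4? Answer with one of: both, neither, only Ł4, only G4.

only Ł4

In Ł4: every assignment gives 1 — tautology.
In G4: at p1 = 1/3, p2 = 2/3 the value is 1/3 — not a tautology.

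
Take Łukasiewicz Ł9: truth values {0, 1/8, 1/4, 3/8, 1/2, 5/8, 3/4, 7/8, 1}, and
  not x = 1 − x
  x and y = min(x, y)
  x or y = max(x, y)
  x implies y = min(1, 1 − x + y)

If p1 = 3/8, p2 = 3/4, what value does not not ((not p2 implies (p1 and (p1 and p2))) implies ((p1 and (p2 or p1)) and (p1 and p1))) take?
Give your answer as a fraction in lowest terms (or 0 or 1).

3/8

not p2 = not 3/4 = 1/4
p1 and p2 = 3/8 and 3/4 = 3/8
p1 and (p1 and p2) = 3/8 and 3/8 = 3/8
not p2 implies (p1 and (p1 and p2)) = 1/4 implies 3/8 = 1
p2 or p1 = 3/4 or 3/8 = 3/4
p1 and (p2 or p1) = 3/8 and 3/4 = 3/8
p1 and p1 = 3/8 and 3/8 = 3/8
(p1 and (p2 or p1)) and (p1 and p1) = 3/8 and 3/8 = 3/8
(not p2 implies (p1 and (p1 and p2))) implies ((p1 and (p2 or p1)) and (p1 and p1)) = 1 implies 3/8 = 3/8
not ((not p2 implies (p1 and (p1 and p2))) implies ((p1 and (p2 or p1)) and (p1 and p1))) = not 3/8 = 5/8
not not ((not p2 implies (p1 and (p1 and p2))) implies ((p1 and (p2 or p1)) and (p1 and p1))) = not 5/8 = 3/8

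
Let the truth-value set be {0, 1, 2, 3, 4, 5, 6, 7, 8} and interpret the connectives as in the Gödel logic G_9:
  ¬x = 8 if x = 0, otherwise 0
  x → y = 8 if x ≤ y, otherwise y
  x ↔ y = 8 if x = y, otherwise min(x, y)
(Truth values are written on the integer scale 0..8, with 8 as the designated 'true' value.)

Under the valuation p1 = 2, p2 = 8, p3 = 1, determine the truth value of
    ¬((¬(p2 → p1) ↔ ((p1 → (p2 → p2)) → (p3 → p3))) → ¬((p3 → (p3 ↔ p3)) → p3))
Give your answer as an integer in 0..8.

p2 → p1 = 8 → 2 = 2
¬(p2 → p1) = ¬2 = 0
p2 → p2 = 8 → 8 = 8
p1 → (p2 → p2) = 2 → 8 = 8
p3 → p3 = 1 → 1 = 8
(p1 → (p2 → p2)) → (p3 → p3) = 8 → 8 = 8
¬(p2 → p1) ↔ ((p1 → (p2 → p2)) → (p3 → p3)) = 0 ↔ 8 = 0
p3 ↔ p3 = 1 ↔ 1 = 8
p3 → (p3 ↔ p3) = 1 → 8 = 8
(p3 → (p3 ↔ p3)) → p3 = 8 → 1 = 1
¬((p3 → (p3 ↔ p3)) → p3) = ¬1 = 0
(¬(p2 → p1) ↔ ((p1 → (p2 → p2)) → (p3 → p3))) → ¬((p3 → (p3 ↔ p3)) → p3) = 0 → 0 = 8
¬((¬(p2 → p1) ↔ ((p1 → (p2 → p2)) → (p3 → p3))) → ¬((p3 → (p3 ↔ p3)) → p3)) = ¬8 = 0

0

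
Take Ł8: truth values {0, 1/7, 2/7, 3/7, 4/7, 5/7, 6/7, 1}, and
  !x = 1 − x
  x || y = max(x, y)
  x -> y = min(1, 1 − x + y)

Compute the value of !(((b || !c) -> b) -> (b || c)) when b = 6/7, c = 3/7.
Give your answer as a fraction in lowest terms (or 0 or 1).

!c = !3/7 = 4/7
b || !c = 6/7 || 4/7 = 6/7
(b || !c) -> b = 6/7 -> 6/7 = 1
b || c = 6/7 || 3/7 = 6/7
((b || !c) -> b) -> (b || c) = 1 -> 6/7 = 6/7
!(((b || !c) -> b) -> (b || c)) = !6/7 = 1/7

1/7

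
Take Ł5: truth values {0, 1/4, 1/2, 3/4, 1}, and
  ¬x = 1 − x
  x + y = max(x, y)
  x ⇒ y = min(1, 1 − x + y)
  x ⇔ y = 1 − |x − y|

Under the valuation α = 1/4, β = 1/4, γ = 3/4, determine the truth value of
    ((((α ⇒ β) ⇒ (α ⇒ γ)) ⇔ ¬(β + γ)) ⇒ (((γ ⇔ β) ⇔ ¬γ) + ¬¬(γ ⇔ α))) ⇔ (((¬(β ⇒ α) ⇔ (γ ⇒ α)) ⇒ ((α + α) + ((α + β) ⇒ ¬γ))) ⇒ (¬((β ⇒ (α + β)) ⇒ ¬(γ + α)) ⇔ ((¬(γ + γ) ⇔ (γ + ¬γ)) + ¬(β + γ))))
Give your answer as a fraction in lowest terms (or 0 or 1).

α ⇒ β = 1/4 ⇒ 1/4 = 1
α ⇒ γ = 1/4 ⇒ 3/4 = 1
(α ⇒ β) ⇒ (α ⇒ γ) = 1 ⇒ 1 = 1
β + γ = 1/4 + 3/4 = 3/4
¬(β + γ) = ¬3/4 = 1/4
((α ⇒ β) ⇒ (α ⇒ γ)) ⇔ ¬(β + γ) = 1 ⇔ 1/4 = 1/4
γ ⇔ β = 3/4 ⇔ 1/4 = 1/2
¬γ = ¬3/4 = 1/4
(γ ⇔ β) ⇔ ¬γ = 1/2 ⇔ 1/4 = 3/4
γ ⇔ α = 3/4 ⇔ 1/4 = 1/2
¬(γ ⇔ α) = ¬1/2 = 1/2
¬¬(γ ⇔ α) = ¬1/2 = 1/2
((γ ⇔ β) ⇔ ¬γ) + ¬¬(γ ⇔ α) = 3/4 + 1/2 = 3/4
(((α ⇒ β) ⇒ (α ⇒ γ)) ⇔ ¬(β + γ)) ⇒ (((γ ⇔ β) ⇔ ¬γ) + ¬¬(γ ⇔ α)) = 1/4 ⇒ 3/4 = 1
β ⇒ α = 1/4 ⇒ 1/4 = 1
¬(β ⇒ α) = ¬1 = 0
γ ⇒ α = 3/4 ⇒ 1/4 = 1/2
¬(β ⇒ α) ⇔ (γ ⇒ α) = 0 ⇔ 1/2 = 1/2
α + α = 1/4 + 1/4 = 1/4
α + β = 1/4 + 1/4 = 1/4
¬γ = ¬3/4 = 1/4
(α + β) ⇒ ¬γ = 1/4 ⇒ 1/4 = 1
(α + α) + ((α + β) ⇒ ¬γ) = 1/4 + 1 = 1
(¬(β ⇒ α) ⇔ (γ ⇒ α)) ⇒ ((α + α) + ((α + β) ⇒ ¬γ)) = 1/2 ⇒ 1 = 1
α + β = 1/4 + 1/4 = 1/4
β ⇒ (α + β) = 1/4 ⇒ 1/4 = 1
γ + α = 3/4 + 1/4 = 3/4
¬(γ + α) = ¬3/4 = 1/4
(β ⇒ (α + β)) ⇒ ¬(γ + α) = 1 ⇒ 1/4 = 1/4
¬((β ⇒ (α + β)) ⇒ ¬(γ + α)) = ¬1/4 = 3/4
γ + γ = 3/4 + 3/4 = 3/4
¬(γ + γ) = ¬3/4 = 1/4
¬γ = ¬3/4 = 1/4
γ + ¬γ = 3/4 + 1/4 = 3/4
¬(γ + γ) ⇔ (γ + ¬γ) = 1/4 ⇔ 3/4 = 1/2
β + γ = 1/4 + 3/4 = 3/4
¬(β + γ) = ¬3/4 = 1/4
(¬(γ + γ) ⇔ (γ + ¬γ)) + ¬(β + γ) = 1/2 + 1/4 = 1/2
¬((β ⇒ (α + β)) ⇒ ¬(γ + α)) ⇔ ((¬(γ + γ) ⇔ (γ + ¬γ)) + ¬(β + γ)) = 3/4 ⇔ 1/2 = 3/4
((¬(β ⇒ α) ⇔ (γ ⇒ α)) ⇒ ((α + α) + ((α + β) ⇒ ¬γ))) ⇒ (¬((β ⇒ (α + β)) ⇒ ¬(γ + α)) ⇔ ((¬(γ + γ) ⇔ (γ + ¬γ)) + ¬(β + γ))) = 1 ⇒ 3/4 = 3/4
((((α ⇒ β) ⇒ (α ⇒ γ)) ⇔ ¬(β + γ)) ⇒ (((γ ⇔ β) ⇔ ¬γ) + ¬¬(γ ⇔ α))) ⇔ (((¬(β ⇒ α) ⇔ (γ ⇒ α)) ⇒ ((α + α) + ((α + β) ⇒ ¬γ))) ⇒ (¬((β ⇒ (α + β)) ⇒ ¬(γ + α)) ⇔ ((¬(γ + γ) ⇔ (γ + ¬γ)) + ¬(β + γ)))) = 1 ⇔ 3/4 = 3/4

3/4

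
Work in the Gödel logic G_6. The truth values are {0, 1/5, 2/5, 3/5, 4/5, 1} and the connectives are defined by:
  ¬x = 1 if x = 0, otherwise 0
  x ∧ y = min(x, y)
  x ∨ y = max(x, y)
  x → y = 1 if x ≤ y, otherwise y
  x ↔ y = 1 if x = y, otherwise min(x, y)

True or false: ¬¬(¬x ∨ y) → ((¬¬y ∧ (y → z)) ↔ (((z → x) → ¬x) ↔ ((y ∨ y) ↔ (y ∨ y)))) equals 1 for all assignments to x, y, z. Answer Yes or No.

Counterexample: take x = 0, y = 0, z = 0.
¬x = ¬0 = 1
¬x ∨ y = 1 ∨ 0 = 1
¬(¬x ∨ y) = ¬1 = 0
¬¬(¬x ∨ y) = ¬0 = 1
¬y = ¬0 = 1
¬¬y = ¬1 = 0
y → z = 0 → 0 = 1
¬¬y ∧ (y → z) = 0 ∧ 1 = 0
z → x = 0 → 0 = 1
¬x = ¬0 = 1
(z → x) → ¬x = 1 → 1 = 1
y ∨ y = 0 ∨ 0 = 0
y ∨ y = 0 ∨ 0 = 0
(y ∨ y) ↔ (y ∨ y) = 0 ↔ 0 = 1
((z → x) → ¬x) ↔ ((y ∨ y) ↔ (y ∨ y)) = 1 ↔ 1 = 1
(¬¬y ∧ (y → z)) ↔ (((z → x) → ¬x) ↔ ((y ∨ y) ↔ (y ∨ y))) = 0 ↔ 1 = 0
¬¬(¬x ∨ y) → ((¬¬y ∧ (y → z)) ↔ (((z → x) → ¬x) ↔ ((y ∨ y) ↔ (y ∨ y)))) = 1 → 0 = 0
This gives 0 ≠ 1.

No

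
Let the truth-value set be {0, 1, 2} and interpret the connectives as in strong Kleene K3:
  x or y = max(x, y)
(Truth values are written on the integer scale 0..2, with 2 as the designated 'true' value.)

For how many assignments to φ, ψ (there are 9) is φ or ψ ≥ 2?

5

φ = 0, ψ = 0 ↦ 0  <
φ = 0, ψ = 1 ↦ 1  <
φ = 0, ψ = 2 ↦ 2  ≥
φ = 1, ψ = 0 ↦ 1  <
φ = 1, ψ = 1 ↦ 1  <
φ = 1, ψ = 2 ↦ 2  ≥
φ = 2, ψ = 0 ↦ 2  ≥
φ = 2, ψ = 1 ↦ 2  ≥
φ = 2, ψ = 2 ↦ 2  ≥
So 5 of the 9 assignments meet the threshold.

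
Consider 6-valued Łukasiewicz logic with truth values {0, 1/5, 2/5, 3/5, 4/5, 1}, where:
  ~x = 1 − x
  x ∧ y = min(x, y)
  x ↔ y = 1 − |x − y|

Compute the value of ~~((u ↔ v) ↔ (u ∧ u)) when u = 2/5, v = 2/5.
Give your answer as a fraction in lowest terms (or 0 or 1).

2/5

u ↔ v = 2/5 ↔ 2/5 = 1
u ∧ u = 2/5 ∧ 2/5 = 2/5
(u ↔ v) ↔ (u ∧ u) = 1 ↔ 2/5 = 2/5
~((u ↔ v) ↔ (u ∧ u)) = ~2/5 = 3/5
~~((u ↔ v) ↔ (u ∧ u)) = ~3/5 = 2/5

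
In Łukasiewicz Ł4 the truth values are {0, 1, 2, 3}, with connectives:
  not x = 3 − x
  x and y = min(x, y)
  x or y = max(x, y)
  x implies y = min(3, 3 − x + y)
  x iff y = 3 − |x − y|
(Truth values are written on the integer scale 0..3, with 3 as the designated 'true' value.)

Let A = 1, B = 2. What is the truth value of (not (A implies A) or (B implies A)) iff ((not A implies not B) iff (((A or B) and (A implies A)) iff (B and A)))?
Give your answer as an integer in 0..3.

2

A implies A = 1 implies 1 = 3
not (A implies A) = not 3 = 0
B implies A = 2 implies 1 = 2
not (A implies A) or (B implies A) = 0 or 2 = 2
not A = not 1 = 2
not B = not 2 = 1
not A implies not B = 2 implies 1 = 2
A or B = 1 or 2 = 2
A implies A = 1 implies 1 = 3
(A or B) and (A implies A) = 2 and 3 = 2
B and A = 2 and 1 = 1
((A or B) and (A implies A)) iff (B and A) = 2 iff 1 = 2
(not A implies not B) iff (((A or B) and (A implies A)) iff (B and A)) = 2 iff 2 = 3
(not (A implies A) or (B implies A)) iff ((not A implies not B) iff (((A or B) and (A implies A)) iff (B and A))) = 2 iff 3 = 2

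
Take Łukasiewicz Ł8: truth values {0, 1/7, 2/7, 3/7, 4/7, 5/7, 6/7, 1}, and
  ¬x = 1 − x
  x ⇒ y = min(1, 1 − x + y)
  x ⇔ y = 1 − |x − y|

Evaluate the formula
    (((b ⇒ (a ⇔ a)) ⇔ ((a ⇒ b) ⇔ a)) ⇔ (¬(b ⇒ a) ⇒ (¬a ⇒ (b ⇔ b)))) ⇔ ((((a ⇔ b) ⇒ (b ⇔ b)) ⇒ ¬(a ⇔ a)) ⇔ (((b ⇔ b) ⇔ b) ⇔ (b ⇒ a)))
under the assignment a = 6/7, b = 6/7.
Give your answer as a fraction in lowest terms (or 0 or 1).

2/7

a ⇔ a = 6/7 ⇔ 6/7 = 1
b ⇒ (a ⇔ a) = 6/7 ⇒ 1 = 1
a ⇒ b = 6/7 ⇒ 6/7 = 1
(a ⇒ b) ⇔ a = 1 ⇔ 6/7 = 6/7
(b ⇒ (a ⇔ a)) ⇔ ((a ⇒ b) ⇔ a) = 1 ⇔ 6/7 = 6/7
b ⇒ a = 6/7 ⇒ 6/7 = 1
¬(b ⇒ a) = ¬1 = 0
¬a = ¬6/7 = 1/7
b ⇔ b = 6/7 ⇔ 6/7 = 1
¬a ⇒ (b ⇔ b) = 1/7 ⇒ 1 = 1
¬(b ⇒ a) ⇒ (¬a ⇒ (b ⇔ b)) = 0 ⇒ 1 = 1
((b ⇒ (a ⇔ a)) ⇔ ((a ⇒ b) ⇔ a)) ⇔ (¬(b ⇒ a) ⇒ (¬a ⇒ (b ⇔ b))) = 6/7 ⇔ 1 = 6/7
a ⇔ b = 6/7 ⇔ 6/7 = 1
b ⇔ b = 6/7 ⇔ 6/7 = 1
(a ⇔ b) ⇒ (b ⇔ b) = 1 ⇒ 1 = 1
a ⇔ a = 6/7 ⇔ 6/7 = 1
¬(a ⇔ a) = ¬1 = 0
((a ⇔ b) ⇒ (b ⇔ b)) ⇒ ¬(a ⇔ a) = 1 ⇒ 0 = 0
b ⇔ b = 6/7 ⇔ 6/7 = 1
(b ⇔ b) ⇔ b = 1 ⇔ 6/7 = 6/7
b ⇒ a = 6/7 ⇒ 6/7 = 1
((b ⇔ b) ⇔ b) ⇔ (b ⇒ a) = 6/7 ⇔ 1 = 6/7
(((a ⇔ b) ⇒ (b ⇔ b)) ⇒ ¬(a ⇔ a)) ⇔ (((b ⇔ b) ⇔ b) ⇔ (b ⇒ a)) = 0 ⇔ 6/7 = 1/7
(((b ⇒ (a ⇔ a)) ⇔ ((a ⇒ b) ⇔ a)) ⇔ (¬(b ⇒ a) ⇒ (¬a ⇒ (b ⇔ b)))) ⇔ ((((a ⇔ b) ⇒ (b ⇔ b)) ⇒ ¬(a ⇔ a)) ⇔ (((b ⇔ b) ⇔ b) ⇔ (b ⇒ a))) = 6/7 ⇔ 1/7 = 2/7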